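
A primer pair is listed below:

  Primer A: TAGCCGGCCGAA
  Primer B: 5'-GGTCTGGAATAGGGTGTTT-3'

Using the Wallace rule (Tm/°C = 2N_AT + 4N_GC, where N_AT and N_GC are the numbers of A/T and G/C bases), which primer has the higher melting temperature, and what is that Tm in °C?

Primer A: A+T=4, G+C=8 → Tm = 2(4)+4(8) = 40°C
Primer B: A+T=10, G+C=9 → Tm = 2(10)+4(9) = 56°C
40°C vs 56°C → primer B is higher.

Primer B, 56°C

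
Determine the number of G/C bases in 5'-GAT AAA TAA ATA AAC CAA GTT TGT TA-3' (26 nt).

Scanning the sequence gives A=13, T=8, G=3, C=2.
G+C = 3 + 2 = 5

5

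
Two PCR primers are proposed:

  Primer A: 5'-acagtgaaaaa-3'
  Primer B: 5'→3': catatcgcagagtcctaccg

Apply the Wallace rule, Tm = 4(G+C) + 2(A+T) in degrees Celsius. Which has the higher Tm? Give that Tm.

Primer A: A+T=8, G+C=3 → Tm = 2(8)+4(3) = 28°C
Primer B: A+T=9, G+C=11 → Tm = 2(9)+4(11) = 62°C
28°C vs 62°C → primer B is higher.

Primer B, 62°C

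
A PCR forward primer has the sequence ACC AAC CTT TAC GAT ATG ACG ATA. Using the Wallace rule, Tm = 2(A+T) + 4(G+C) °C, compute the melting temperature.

Base counts: C=6, A=9, G=3, T=6
AT pairs contribute 15, GC pairs contribute 9.
Tm = 2(15) + 4(9) = 30 + 36 = 66°C

66°C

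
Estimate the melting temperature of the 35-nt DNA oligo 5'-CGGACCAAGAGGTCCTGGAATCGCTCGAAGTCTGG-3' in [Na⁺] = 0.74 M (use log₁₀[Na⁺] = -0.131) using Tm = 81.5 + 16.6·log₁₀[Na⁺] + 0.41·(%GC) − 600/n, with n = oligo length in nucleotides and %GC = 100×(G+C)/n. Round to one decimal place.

Length n = 35. Counting bases: G=12, T=6, A=8, C=9
G+C = 21, so %GC = 21/35 × 100 = 60%
Salt term: 16.6 × (-0.131) = -2.175
GC term: 0.41 × 60 = 24.6; length term: −600/35 = −17.143
Tm = 81.5 + (-2.175) + 24.6 − 17.143 = 86.782 → 86.8°C

86.8°C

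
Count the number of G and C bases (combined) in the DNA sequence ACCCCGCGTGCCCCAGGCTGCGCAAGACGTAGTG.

Scanning the sequence gives G=11, C=13, T=4, A=6.
G+C = 11 + 13 = 24

24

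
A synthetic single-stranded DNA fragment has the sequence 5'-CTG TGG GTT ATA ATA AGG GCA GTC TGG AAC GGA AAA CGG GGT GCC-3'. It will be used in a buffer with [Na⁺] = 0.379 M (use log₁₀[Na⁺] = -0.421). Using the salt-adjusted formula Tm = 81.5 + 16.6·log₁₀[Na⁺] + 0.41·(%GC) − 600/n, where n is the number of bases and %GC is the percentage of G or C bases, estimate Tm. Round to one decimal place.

83.0°C

Length n = 45. Base counts: C=7, T=9, A=12, G=17
G+C = 24, so %GC = 24/45 × 100 = 53.333%
Salt term: 16.6 × (-0.421) = -6.989
GC term: 0.41 × 53.333 = 21.867; length term: −600/45 = −13.333
Tm = 81.5 + (-6.989) + 21.867 − 13.333 = 83.045 → 83.0°C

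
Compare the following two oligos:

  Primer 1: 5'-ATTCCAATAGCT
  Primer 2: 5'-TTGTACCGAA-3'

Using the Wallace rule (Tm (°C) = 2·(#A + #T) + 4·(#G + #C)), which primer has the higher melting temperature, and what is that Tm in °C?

Primer 1, 32°C

Primer 1: A+T=8, G+C=4 → Tm = 2(8)+4(4) = 32°C
Primer 2: A+T=6, G+C=4 → Tm = 2(6)+4(4) = 28°C
32°C vs 28°C → primer 1 is higher.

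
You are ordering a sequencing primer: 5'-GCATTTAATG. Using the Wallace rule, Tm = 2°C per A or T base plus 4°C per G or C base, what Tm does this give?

26°C

Scanning the sequence gives T=4, A=3, C=1, G=2.
So N_AT = 7 and N_GC = 3.
Tm = 2(7) + 4(3) = 14 + 12 = 26°C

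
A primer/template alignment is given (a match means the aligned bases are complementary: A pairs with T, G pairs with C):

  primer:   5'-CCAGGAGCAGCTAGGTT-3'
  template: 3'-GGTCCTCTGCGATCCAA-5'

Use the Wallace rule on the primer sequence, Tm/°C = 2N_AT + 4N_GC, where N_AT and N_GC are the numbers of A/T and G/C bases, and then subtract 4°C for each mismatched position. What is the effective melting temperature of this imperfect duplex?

Primer base counts: A=4, T=3, G=6, C=4 → A+T=7, G+C=10
Perfect-match Tm = 2(7) + 4(10) = 14 + 40 = 54°C
Mismatches (positions where the bases are not complementary): 2 (at positions 8, 9)
Effective Tm = 54 − 2×4 = 54 − 8 = 46°C

46°C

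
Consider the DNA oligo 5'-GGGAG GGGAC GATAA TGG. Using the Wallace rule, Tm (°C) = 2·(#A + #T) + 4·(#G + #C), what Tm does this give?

T=2, G=10, A=5, C=1
AT pairs contribute 7, GC pairs contribute 11.
Tm = 2×7 + 4×11 = 58°C

58°C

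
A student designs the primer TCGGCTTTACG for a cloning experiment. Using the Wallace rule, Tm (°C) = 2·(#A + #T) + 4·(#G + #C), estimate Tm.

Scanning the sequence gives G=3, C=3, T=4, A=1.
AT pairs contribute 5, GC pairs contribute 6.
Tm = 2(5) + 4(6) = 10 + 24 = 34°C

34°C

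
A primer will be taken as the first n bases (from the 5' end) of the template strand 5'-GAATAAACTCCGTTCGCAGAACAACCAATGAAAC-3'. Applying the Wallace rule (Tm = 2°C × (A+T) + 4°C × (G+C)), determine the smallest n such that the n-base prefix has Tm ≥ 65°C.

First 22 bases: GAATAAACTCCGTTCGCAGAAC → Tm = 64°C (< 65°C)
First 23 bases: GAATAAACTCCGTTCGCAGAACA → Tm = 66°C (≥ 65°C)
Since every base adds ≥2°C, Tm only increases with n, so the threshold is first crossed at n = 23.

n = 23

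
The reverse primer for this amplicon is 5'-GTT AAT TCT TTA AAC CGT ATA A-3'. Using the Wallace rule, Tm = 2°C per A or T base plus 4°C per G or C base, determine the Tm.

Scanning the sequence gives G=2, T=9, A=8, C=3.
So N_AT = 17 and N_GC = 5.
Tm = 4·5 + 2·17 = 20 + 34 = 54°C

54°C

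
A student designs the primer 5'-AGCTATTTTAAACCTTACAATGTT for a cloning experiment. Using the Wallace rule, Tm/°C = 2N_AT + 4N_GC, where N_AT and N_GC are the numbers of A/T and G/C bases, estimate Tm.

60°C

Base counts: C=4, G=2, A=8, T=10
A+T = 18, G+C = 6
Tm = 2×18 + 4×6 = 60°C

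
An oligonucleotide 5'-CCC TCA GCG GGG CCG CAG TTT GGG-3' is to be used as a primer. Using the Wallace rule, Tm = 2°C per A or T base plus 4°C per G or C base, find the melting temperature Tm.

Scanning the sequence gives T=4, C=8, G=10, A=2.
AT pairs contribute 6, GC pairs contribute 18.
Tm = 2×6 + 4×18 = 84°C

84°C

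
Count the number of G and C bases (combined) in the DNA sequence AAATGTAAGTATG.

3

Scanning the sequence gives C=0, G=3, A=6, T=4.
Total G or C: 3 + 0 = 3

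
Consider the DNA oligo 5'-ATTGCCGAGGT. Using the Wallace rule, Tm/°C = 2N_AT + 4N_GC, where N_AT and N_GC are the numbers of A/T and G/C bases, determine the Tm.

34°C

Scanning the sequence gives C=2, G=4, A=2, T=3.
A+T = 5, G+C = 6
Tm = 2(5) + 4(6) = 10 + 24 = 34°C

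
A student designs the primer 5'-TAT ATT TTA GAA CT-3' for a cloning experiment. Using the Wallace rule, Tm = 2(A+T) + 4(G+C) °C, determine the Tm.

Counting bases: G=1, T=7, C=1, A=5
AT pairs contribute 12, GC pairs contribute 2.
Tm = 2×12 + 4×2 = 32°C

32°C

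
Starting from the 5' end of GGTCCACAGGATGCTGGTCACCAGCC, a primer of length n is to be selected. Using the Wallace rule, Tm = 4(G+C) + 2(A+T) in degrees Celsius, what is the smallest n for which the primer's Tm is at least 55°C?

First 16 bases: GGTCCACAGGATGCTG → Tm = 52°C (< 55°C)
First 17 bases: GGTCCACAGGATGCTGG → Tm = 56°C (≥ 55°C)
Since every base adds ≥2°C, Tm only increases with n, so the threshold is first crossed at n = 17.

n = 17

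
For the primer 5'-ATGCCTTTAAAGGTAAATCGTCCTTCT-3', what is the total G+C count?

Counting bases: G=4, C=6, T=10, A=7
G+C = 4 + 6 = 10

10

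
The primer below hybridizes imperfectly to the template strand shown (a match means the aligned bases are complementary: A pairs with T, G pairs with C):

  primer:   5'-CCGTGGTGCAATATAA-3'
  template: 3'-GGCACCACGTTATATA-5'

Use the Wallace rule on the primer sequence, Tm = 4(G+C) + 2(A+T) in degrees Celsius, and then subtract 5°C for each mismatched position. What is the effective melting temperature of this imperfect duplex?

Primer base counts: A=5, T=4, G=4, C=3 → A+T=9, G+C=7
Perfect-match Tm = 2(9) + 4(7) = 18 + 28 = 46°C
Mismatches (positions where the bases are not complementary): 1 (at position 16)
Effective Tm = 46 − 1×5 = 46 − 5 = 41°C

41°C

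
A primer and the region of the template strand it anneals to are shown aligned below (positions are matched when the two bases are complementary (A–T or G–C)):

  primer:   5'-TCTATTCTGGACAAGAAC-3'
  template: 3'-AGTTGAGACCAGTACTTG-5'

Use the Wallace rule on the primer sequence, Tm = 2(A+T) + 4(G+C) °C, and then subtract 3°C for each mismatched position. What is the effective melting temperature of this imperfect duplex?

Primer base counts: A=6, T=5, G=3, C=4 → A+T=11, G+C=7
Perfect-match Tm = 2(11) + 4(7) = 22 + 28 = 50°C
Mismatches (positions where the bases are not complementary): 4 (at positions 3, 5, 11, 14)
Effective Tm = 50 − 4×3 = 50 − 12 = 38°C

38°C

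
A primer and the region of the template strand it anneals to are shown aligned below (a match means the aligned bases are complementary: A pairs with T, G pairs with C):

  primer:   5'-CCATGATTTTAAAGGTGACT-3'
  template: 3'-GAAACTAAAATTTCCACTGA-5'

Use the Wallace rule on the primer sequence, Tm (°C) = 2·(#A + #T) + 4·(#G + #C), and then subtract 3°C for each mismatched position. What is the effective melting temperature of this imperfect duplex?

Primer base counts: A=6, T=7, G=4, C=3 → A+T=13, G+C=7
Perfect-match Tm = 2(13) + 4(7) = 26 + 28 = 54°C
Mismatches (positions where the bases are not complementary): 2 (at positions 2, 3)
Effective Tm = 54 − 2×3 = 54 − 6 = 48°C

48°C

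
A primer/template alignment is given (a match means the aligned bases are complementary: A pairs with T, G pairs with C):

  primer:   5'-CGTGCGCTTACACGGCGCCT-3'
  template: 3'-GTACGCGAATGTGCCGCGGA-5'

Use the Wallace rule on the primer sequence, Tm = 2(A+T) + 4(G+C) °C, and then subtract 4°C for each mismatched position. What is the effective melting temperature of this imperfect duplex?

Primer base counts: A=2, T=4, G=6, C=8 → A+T=6, G+C=14
Perfect-match Tm = 2(6) + 4(14) = 12 + 56 = 68°C
Mismatches (positions where the bases are not complementary): 1 (at position 2)
Effective Tm = 68 − 1×4 = 68 − 4 = 64°C

64°C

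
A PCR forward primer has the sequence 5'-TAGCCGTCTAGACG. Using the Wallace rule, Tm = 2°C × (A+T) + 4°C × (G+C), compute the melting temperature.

44°C

Counting bases: A=3, C=4, T=3, G=4
So N_AT = 6 and N_GC = 8.
Tm = 2(6) + 4(8) = 12 + 32 = 44°C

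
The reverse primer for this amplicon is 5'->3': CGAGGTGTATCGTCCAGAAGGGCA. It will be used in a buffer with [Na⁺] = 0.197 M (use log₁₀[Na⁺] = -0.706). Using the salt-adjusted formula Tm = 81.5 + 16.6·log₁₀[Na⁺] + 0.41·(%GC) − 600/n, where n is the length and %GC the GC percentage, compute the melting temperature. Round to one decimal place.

Length n = 24. Base counts: T=4, A=6, G=9, C=5
G+C = 14, so %GC = 14/24 × 100 = 58.333%
Salt term: 16.6 × (-0.706) = -11.72
GC term: 0.41 × 58.333 = 23.917; length term: −600/24 = −25
Tm = 81.5 + (-11.72) + 23.917 − 25 = 68.697 → 68.7°C

68.7°C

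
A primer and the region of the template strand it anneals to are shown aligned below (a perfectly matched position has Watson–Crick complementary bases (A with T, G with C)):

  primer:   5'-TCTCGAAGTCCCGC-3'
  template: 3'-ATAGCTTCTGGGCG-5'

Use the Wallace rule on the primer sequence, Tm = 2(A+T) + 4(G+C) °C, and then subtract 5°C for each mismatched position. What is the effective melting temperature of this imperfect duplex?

Primer base counts: A=2, T=3, G=3, C=6 → A+T=5, G+C=9
Perfect-match Tm = 2(5) + 4(9) = 10 + 36 = 46°C
Mismatches (positions where the bases are not complementary): 2 (at positions 2, 9)
Effective Tm = 46 − 2×5 = 46 − 10 = 36°C

36°C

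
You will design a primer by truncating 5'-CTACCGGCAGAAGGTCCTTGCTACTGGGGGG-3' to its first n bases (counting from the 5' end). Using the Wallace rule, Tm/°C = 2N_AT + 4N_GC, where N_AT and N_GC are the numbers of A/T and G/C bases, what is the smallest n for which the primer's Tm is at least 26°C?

n = 8

First 7 bases: CTACCGG → Tm = 24°C (< 26°C)
First 8 bases: CTACCGGC → Tm = 28°C (≥ 26°C)
Since every base adds ≥2°C, Tm only increases with n, so the threshold is first crossed at n = 8.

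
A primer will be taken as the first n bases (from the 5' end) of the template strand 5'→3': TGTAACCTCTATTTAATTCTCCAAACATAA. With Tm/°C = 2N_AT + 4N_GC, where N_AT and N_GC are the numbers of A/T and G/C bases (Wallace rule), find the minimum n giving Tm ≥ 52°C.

n = 21

First 20 bases: TGTAACCTCTATTTAATTCT → Tm = 50°C (< 52°C)
First 21 bases: TGTAACCTCTATTTAATTCTC → Tm = 54°C (≥ 52°C)
Since every base adds ≥2°C, Tm only increases with n, so the threshold is first crossed at n = 21.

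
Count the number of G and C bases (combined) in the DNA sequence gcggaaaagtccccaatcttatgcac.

13

Base counts: G=5, A=8, C=8, T=5
G+C = 5 + 8 = 13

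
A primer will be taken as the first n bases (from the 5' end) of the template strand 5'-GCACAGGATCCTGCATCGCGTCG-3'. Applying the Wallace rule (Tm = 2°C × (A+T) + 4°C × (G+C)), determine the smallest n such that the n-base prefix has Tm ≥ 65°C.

n = 20

First 19 bases: GCACAGGATCCTGCATCGC → Tm = 62°C (< 65°C)
First 20 bases: GCACAGGATCCTGCATCGCG → Tm = 66°C (≥ 65°C)
Since every base adds ≥2°C, Tm only increases with n, so the threshold is first crossed at n = 20.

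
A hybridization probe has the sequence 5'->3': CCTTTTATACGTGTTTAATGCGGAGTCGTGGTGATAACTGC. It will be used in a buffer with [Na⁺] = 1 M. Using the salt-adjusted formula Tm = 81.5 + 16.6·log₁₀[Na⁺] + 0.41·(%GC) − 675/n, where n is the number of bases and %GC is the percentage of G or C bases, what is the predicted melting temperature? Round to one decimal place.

83.0°C

Length n = 41. T=15, A=8, G=11, C=7
G+C = 18, so %GC = 18/41 × 100 = 43.902%
Salt term: 16.6 × (0) = 0
GC term: 0.41 × 43.902 = 18; length term: −675/41 = −16.463
Tm = 81.5 + (0) + 18 − 16.463 = 83.037 → 83.0°C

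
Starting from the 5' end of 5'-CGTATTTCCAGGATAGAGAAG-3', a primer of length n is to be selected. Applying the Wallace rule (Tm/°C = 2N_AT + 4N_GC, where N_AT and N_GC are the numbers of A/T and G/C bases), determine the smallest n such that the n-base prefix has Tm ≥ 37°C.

First 12 bases: CGTATTTCCAGG → Tm = 36°C (< 37°C)
First 13 bases: CGTATTTCCAGGA → Tm = 38°C (≥ 37°C)
Since every base adds ≥2°C, Tm only increases with n, so the threshold is first crossed at n = 13.

n = 13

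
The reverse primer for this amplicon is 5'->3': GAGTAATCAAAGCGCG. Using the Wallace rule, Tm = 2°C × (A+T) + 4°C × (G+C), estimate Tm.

Counting bases: A=6, C=3, G=5, T=2
A+T = 8, G+C = 8
Tm = 2×8 + 4×8 = 48°C

48°C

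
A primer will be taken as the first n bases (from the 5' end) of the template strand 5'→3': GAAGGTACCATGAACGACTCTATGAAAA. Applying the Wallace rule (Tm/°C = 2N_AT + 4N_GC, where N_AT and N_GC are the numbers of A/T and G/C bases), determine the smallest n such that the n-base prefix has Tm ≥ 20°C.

First 6 bases: GAAGGT → Tm = 18°C (< 20°C)
First 7 bases: GAAGGTA → Tm = 20°C (≥ 20°C)
Since every base adds ≥2°C, Tm only increases with n, so the threshold is first crossed at n = 7.

n = 7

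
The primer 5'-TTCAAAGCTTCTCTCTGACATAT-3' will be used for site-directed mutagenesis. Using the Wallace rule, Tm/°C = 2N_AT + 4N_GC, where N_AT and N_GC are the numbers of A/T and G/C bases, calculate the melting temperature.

62°C

Counting bases: G=2, C=6, A=6, T=9
AT pairs contribute 15, GC pairs contribute 8.
Tm = 2(15) + 4(8) = 30 + 32 = 62°C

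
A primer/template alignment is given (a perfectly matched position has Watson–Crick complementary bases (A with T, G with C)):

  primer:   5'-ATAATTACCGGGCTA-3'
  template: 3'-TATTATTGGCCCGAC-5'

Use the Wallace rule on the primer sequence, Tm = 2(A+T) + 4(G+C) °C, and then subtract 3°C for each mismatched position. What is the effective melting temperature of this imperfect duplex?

Primer base counts: A=5, T=4, G=3, C=3 → A+T=9, G+C=6
Perfect-match Tm = 2(9) + 4(6) = 18 + 24 = 42°C
Mismatches (positions where the bases are not complementary): 2 (at positions 6, 15)
Effective Tm = 42 − 2×3 = 42 − 6 = 36°C

36°C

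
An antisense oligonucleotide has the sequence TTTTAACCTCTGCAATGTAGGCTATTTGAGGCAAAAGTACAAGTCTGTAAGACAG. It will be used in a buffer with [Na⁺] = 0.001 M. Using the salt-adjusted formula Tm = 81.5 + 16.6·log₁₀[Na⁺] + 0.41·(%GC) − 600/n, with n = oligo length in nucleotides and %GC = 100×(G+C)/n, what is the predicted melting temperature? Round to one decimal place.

Length n = 55. Base counts: T=16, G=12, C=9, A=18
G+C = 21, so %GC = 21/55 × 100 = 38.182%
Salt term: 16.6 × (-3) = -49.8
GC term: 0.41 × 38.182 = 15.655; length term: −600/55 = −10.909
Tm = 81.5 + (-49.8) + 15.655 − 10.909 = 36.446 → 36.4°C

36.4°C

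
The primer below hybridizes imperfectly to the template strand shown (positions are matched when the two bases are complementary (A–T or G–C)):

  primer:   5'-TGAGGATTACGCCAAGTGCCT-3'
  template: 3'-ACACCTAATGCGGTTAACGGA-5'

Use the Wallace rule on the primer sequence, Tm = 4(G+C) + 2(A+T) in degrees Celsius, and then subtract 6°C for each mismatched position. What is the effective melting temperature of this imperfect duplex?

Primer base counts: A=5, T=5, G=6, C=5 → A+T=10, G+C=11
Perfect-match Tm = 2(10) + 4(11) = 20 + 44 = 64°C
Mismatches (positions where the bases are not complementary): 2 (at positions 3, 16)
Effective Tm = 64 − 2×6 = 64 − 12 = 52°C

52°C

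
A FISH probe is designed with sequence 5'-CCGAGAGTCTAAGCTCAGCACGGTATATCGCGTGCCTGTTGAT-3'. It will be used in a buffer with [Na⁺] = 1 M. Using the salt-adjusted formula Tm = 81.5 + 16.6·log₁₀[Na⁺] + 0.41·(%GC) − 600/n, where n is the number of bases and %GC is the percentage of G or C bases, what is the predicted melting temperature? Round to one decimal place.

89.5°C

Length n = 43. Counting bases: A=9, C=11, G=12, T=11
G+C = 23, so %GC = 23/43 × 100 = 53.488%
Salt term: 16.6 × (0) = 0
GC term: 0.41 × 53.488 = 21.93; length term: −600/43 = −13.953
Tm = 81.5 + (0) + 21.93 − 13.953 = 89.477 → 89.5°C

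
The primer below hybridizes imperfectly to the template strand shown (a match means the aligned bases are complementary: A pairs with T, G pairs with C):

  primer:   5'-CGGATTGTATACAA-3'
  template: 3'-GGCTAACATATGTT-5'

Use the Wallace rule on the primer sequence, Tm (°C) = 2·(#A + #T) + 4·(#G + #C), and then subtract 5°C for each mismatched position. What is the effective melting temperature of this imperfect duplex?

Primer base counts: A=5, T=4, G=3, C=2 → A+T=9, G+C=5
Perfect-match Tm = 2(9) + 4(5) = 18 + 20 = 38°C
Mismatches (positions where the bases are not complementary): 1 (at position 2)
Effective Tm = 38 − 1×5 = 38 − 5 = 33°C

33°C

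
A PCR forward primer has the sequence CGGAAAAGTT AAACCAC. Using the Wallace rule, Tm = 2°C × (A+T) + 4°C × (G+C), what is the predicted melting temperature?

Counting bases: A=8, C=4, G=3, T=2
A+T = 10, G+C = 7
Tm = 4·7 + 2·10 = 28 + 20 = 48°C

48°C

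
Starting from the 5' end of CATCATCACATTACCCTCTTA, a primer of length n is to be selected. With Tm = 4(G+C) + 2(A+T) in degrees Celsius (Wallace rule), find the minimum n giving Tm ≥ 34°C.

n = 13

First 12 bases: CATCATCACATT → Tm = 32°C (< 34°C)
First 13 bases: CATCATCACATTA → Tm = 34°C (≥ 34°C)
Each additional base adds 2°C (A/T) or 4°C (G/C), so Tm is non-decreasing in n; n = 13 is the first length to reach 34°C.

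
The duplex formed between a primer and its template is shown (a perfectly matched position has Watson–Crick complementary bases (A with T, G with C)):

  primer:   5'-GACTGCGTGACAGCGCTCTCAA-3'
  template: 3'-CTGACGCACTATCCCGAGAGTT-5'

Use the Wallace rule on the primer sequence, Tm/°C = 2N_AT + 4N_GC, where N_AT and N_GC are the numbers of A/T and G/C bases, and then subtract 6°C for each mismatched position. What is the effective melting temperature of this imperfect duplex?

58°C

Primer base counts: A=5, T=4, G=6, C=7 → A+T=9, G+C=13
Perfect-match Tm = 2(9) + 4(13) = 18 + 52 = 70°C
Mismatches (positions where the bases are not complementary): 2 (at positions 11, 14)
Effective Tm = 70 − 2×6 = 70 − 12 = 58°C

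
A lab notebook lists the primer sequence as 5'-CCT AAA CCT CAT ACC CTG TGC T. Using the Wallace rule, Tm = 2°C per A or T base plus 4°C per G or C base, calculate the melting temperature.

66°C

Counting bases: A=5, G=2, T=6, C=9
A+T = 11, G+C = 11
Tm = 4·11 + 2·11 = 44 + 22 = 66°C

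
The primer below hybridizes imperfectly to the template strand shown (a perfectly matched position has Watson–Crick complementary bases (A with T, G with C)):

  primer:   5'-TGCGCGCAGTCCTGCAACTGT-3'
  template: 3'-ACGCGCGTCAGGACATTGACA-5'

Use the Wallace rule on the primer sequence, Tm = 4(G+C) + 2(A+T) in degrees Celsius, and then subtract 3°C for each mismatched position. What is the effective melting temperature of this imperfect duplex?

Primer base counts: A=3, T=5, G=6, C=7 → A+T=8, G+C=13
Perfect-match Tm = 2(8) + 4(13) = 16 + 52 = 68°C
Mismatches (positions where the bases are not complementary): 1 (at position 15)
Effective Tm = 68 − 1×3 = 68 − 3 = 65°C

65°C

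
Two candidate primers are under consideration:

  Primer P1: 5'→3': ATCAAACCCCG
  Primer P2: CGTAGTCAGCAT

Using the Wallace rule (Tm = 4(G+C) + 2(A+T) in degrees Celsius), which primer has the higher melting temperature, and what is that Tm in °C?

Primer P2, 36°C

Primer P1: A+T=5, G+C=6 → Tm = 2(5)+4(6) = 34°C
Primer P2: A+T=6, G+C=6 → Tm = 2(6)+4(6) = 36°C
34°C vs 36°C → primer P2 is higher.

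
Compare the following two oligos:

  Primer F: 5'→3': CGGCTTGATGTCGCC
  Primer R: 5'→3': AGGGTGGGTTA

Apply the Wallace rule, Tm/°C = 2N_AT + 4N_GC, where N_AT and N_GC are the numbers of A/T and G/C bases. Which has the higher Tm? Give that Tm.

Primer F: A+T=5, G+C=10 → Tm = 2(5)+4(10) = 50°C
Primer R: A+T=5, G+C=6 → Tm = 2(5)+4(6) = 34°C
50°C vs 34°C → primer F is higher.

Primer F, 50°C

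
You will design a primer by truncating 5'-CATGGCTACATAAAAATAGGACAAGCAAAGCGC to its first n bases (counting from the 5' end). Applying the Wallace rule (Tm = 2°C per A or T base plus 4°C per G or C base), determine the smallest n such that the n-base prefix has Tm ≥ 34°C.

n = 12

First 11 bases: CATGGCTACAT → Tm = 32°C (< 34°C)
First 12 bases: CATGGCTACATA → Tm = 34°C (≥ 34°C)
Each additional base adds 2°C (A/T) or 4°C (G/C), so Tm is non-decreasing in n; n = 12 is the first length to reach 34°C.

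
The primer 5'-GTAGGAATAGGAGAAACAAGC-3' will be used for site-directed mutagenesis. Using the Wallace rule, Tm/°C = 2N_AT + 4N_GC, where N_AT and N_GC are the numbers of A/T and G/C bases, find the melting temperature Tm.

60°C

Scanning the sequence gives C=2, T=2, A=10, G=7.
A+T = 12, G+C = 9
Tm = 2×12 + 4×9 = 60°C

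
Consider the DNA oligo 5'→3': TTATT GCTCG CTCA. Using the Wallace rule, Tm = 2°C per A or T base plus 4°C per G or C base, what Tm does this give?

Scanning the sequence gives A=2, G=2, C=4, T=6.
So N_AT = 8 and N_GC = 6.
Tm = 2(8) + 4(6) = 16 + 24 = 40°C

40°C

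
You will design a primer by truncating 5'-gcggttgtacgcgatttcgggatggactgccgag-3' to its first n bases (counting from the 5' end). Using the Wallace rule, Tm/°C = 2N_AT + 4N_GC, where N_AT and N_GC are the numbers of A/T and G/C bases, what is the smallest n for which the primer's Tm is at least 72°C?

First 22 bases: GCGGTTGTACGCGATTTCGGGA → Tm = 70°C (< 72°C)
First 23 bases: GCGGTTGTACGCGATTTCGGGAT → Tm = 72°C (≥ 72°C)
Since every base adds ≥2°C, Tm only increases with n, so the threshold is first crossed at n = 23.

n = 23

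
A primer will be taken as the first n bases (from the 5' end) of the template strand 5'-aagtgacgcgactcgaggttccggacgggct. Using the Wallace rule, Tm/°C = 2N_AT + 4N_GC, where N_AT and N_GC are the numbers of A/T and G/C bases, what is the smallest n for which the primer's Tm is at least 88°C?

First 26 bases: AAGTGACGCGACTCGAGGTTCCGGAC → Tm = 84°C (< 88°C)
First 27 bases: AAGTGACGCGACTCGAGGTTCCGGACG → Tm = 88°C (≥ 88°C)
Since every base adds ≥2°C, Tm only increases with n, so the threshold is first crossed at n = 27.

n = 27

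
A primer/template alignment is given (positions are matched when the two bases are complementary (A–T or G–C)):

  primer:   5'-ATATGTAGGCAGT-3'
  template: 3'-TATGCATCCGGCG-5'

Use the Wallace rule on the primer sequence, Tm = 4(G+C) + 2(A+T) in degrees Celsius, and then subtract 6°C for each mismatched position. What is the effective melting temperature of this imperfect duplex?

Primer base counts: A=4, T=4, G=4, C=1 → A+T=8, G+C=5
Perfect-match Tm = 2(8) + 4(5) = 16 + 20 = 36°C
Mismatches (positions where the bases are not complementary): 3 (at positions 4, 11, 13)
Effective Tm = 36 − 3×6 = 36 − 18 = 18°C

18°C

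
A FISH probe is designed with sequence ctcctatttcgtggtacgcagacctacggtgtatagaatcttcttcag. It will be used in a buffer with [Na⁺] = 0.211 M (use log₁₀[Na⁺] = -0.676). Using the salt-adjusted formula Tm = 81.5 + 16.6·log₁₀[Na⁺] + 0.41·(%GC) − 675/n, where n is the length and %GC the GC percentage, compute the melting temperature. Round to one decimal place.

75.0°C

Length n = 48. G=10, T=16, C=12, A=10
G+C = 22, so %GC = 22/48 × 100 = 45.833%
Salt term: 16.6 × (-0.676) = -11.222
GC term: 0.41 × 45.833 = 18.792; length term: −675/48 = −14.062
Tm = 81.5 + (-11.222) + 18.792 − 14.062 = 75.008 → 75.0°C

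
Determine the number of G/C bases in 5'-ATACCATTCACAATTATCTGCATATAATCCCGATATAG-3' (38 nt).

Counting bases: G=3, T=12, A=14, C=9
Total G or C: 3 + 9 = 12

12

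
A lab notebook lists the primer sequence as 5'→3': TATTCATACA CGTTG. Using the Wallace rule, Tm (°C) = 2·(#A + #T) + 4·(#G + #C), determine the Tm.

40°C

T=6, A=4, C=3, G=2
AT pairs contribute 10, GC pairs contribute 5.
Tm = 2(10) + 4(5) = 20 + 20 = 40°C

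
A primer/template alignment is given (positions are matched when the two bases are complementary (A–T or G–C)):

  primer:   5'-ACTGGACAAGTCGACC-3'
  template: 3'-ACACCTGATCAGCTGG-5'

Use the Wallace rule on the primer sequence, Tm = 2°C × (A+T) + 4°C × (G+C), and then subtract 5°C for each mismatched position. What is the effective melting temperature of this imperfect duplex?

35°C

Primer base counts: A=5, T=2, G=4, C=5 → A+T=7, G+C=9
Perfect-match Tm = 2(7) + 4(9) = 14 + 36 = 50°C
Mismatches (positions where the bases are not complementary): 3 (at positions 1, 2, 8)
Effective Tm = 50 − 3×5 = 50 − 15 = 35°C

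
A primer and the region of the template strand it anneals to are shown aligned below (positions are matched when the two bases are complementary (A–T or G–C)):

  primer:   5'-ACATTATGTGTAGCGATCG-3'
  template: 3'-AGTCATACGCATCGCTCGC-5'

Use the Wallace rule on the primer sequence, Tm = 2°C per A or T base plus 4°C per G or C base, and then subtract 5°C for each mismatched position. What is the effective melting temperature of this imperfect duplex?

34°C

Primer base counts: A=5, T=6, G=5, C=3 → A+T=11, G+C=8
Perfect-match Tm = 2(11) + 4(8) = 22 + 32 = 54°C
Mismatches (positions where the bases are not complementary): 4 (at positions 1, 4, 9, 17)
Effective Tm = 54 − 4×5 = 54 − 20 = 34°C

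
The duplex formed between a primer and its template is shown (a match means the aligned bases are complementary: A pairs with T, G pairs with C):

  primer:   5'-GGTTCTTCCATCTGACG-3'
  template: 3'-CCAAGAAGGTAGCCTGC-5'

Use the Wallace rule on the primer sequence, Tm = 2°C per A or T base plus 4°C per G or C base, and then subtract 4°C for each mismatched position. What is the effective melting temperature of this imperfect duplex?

48°C

Primer base counts: A=2, T=6, G=4, C=5 → A+T=8, G+C=9
Perfect-match Tm = 2(8) + 4(9) = 16 + 36 = 52°C
Mismatches (positions where the bases are not complementary): 1 (at position 13)
Effective Tm = 52 − 1×4 = 52 − 4 = 48°C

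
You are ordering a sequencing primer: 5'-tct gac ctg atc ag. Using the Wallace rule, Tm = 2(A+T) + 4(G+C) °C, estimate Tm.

42°C

Base counts: T=4, G=3, A=3, C=4
A+T = 7, G+C = 7
Tm = 2(7) + 4(7) = 14 + 28 = 42°C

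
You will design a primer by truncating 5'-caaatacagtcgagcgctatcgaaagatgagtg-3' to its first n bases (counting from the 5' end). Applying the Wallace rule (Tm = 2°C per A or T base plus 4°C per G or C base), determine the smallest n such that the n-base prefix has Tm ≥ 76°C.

First 25 bases: CAAATACAGTCGAGCGCTATCGAAA → Tm = 72°C (< 76°C)
First 26 bases: CAAATACAGTCGAGCGCTATCGAAAG → Tm = 76°C (≥ 76°C)
Since every base adds ≥2°C, Tm only increases with n, so the threshold is first crossed at n = 26.

n = 26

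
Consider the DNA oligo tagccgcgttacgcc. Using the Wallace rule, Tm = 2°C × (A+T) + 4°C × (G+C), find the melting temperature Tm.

50°C

Base counts: T=3, A=2, C=6, G=4
A+T = 5, G+C = 10
Tm = 4·10 + 2·5 = 40 + 10 = 50°C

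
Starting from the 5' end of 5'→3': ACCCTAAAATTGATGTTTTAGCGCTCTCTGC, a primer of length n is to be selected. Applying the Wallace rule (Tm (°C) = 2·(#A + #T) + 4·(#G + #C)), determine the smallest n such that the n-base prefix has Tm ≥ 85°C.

n = 31

First 30 bases: ACCCTAAAATTGATGTTTTAGCGCTCTCTG → Tm = 84°C (< 85°C)
First 31 bases: ACCCTAAAATTGATGTTTTAGCGCTCTCTGC → Tm = 88°C (≥ 85°C)
Each additional base adds 2°C (A/T) or 4°C (G/C), so Tm is non-decreasing in n; n = 31 is the first length to reach 85°C.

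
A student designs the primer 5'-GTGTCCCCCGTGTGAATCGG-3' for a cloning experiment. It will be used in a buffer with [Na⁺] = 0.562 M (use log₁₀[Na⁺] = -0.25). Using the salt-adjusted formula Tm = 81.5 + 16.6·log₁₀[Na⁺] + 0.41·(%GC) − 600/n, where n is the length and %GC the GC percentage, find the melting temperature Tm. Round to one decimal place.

Length n = 20. Base counts: G=7, A=2, T=5, C=6
G+C = 13, so %GC = 13/20 × 100 = 65%
Salt term: 16.6 × (-0.25) = -4.15
GC term: 0.41 × 65 = 26.65; length term: −600/20 = −30
Tm = 81.5 + (-4.15) + 26.65 − 30 = 74 → 74.0°C

74.0°C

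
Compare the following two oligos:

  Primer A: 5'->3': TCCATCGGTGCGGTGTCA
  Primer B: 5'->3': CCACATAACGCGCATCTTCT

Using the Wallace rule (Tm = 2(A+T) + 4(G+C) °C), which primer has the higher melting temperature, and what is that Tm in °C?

Primer B, 60°C

Primer A: A+T=7, G+C=11 → Tm = 2(7)+4(11) = 58°C
Primer B: A+T=10, G+C=10 → Tm = 2(10)+4(10) = 60°C
58°C vs 60°C → primer B is higher.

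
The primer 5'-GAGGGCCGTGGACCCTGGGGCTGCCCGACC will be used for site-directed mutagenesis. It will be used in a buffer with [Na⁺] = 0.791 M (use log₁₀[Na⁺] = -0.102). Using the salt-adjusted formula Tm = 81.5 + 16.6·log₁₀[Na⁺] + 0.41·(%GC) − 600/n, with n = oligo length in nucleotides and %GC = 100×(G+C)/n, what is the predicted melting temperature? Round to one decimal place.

Length n = 30. Scanning the sequence gives G=13, C=11, A=3, T=3.
G+C = 24, so %GC = 24/30 × 100 = 80%
Salt term: 16.6 × (-0.102) = -1.693
GC term: 0.41 × 80 = 32.8; length term: −600/30 = −20
Tm = 81.5 + (-1.693) + 32.8 − 20 = 92.607 → 92.6°C

92.6°C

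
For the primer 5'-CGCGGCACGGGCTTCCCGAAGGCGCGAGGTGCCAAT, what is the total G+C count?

Scanning the sequence gives A=6, T=4, G=14, C=12.
G+C = 14 + 12 = 26

26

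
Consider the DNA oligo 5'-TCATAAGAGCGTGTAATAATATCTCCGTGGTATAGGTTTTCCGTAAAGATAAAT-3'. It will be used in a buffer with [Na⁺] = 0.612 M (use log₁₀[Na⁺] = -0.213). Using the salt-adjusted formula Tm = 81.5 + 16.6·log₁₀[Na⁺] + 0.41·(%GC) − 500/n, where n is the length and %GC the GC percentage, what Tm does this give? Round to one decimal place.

82.4°C

Length n = 54. Base counts: A=18, C=7, G=11, T=18
G+C = 18, so %GC = 18/54 × 100 = 33.333%
Salt term: 16.6 × (-0.213) = -3.536
GC term: 0.41 × 33.333 = 13.667; length term: −500/54 = −9.259
Tm = 81.5 + (-3.536) + 13.667 − 9.259 = 82.372 → 82.4°C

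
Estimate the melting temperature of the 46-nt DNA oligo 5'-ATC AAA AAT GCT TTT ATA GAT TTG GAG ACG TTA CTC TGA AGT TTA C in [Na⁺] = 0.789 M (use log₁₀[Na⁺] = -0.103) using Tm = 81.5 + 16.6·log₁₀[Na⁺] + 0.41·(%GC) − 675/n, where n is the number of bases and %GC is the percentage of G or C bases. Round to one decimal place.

Length n = 46. Counting bases: A=15, T=17, G=8, C=6
G+C = 14, so %GC = 14/46 × 100 = 30.435%
Salt term: 16.6 × (-0.103) = -1.71
GC term: 0.41 × 30.435 = 12.478; length term: −675/46 = −14.674
Tm = 81.5 + (-1.71) + 12.478 − 14.674 = 77.594 → 77.6°C

77.6°C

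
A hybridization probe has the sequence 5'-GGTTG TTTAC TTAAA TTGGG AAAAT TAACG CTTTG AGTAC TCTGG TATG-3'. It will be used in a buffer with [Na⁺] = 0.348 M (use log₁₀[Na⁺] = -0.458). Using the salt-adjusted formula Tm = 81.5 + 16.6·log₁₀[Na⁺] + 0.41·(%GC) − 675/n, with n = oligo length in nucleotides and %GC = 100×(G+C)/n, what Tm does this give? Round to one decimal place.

Length n = 49. Scanning the sequence gives T=19, G=12, C=5, A=13.
G+C = 17, so %GC = 17/49 × 100 = 34.694%
Salt term: 16.6 × (-0.458) = -7.603
GC term: 0.41 × 34.694 = 14.225; length term: −675/49 = −13.776
Tm = 81.5 + (-7.603) + 14.225 − 13.776 = 74.346 → 74.3°C

74.3°C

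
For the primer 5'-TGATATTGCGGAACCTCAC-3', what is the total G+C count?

Base counts: T=5, G=4, C=5, A=5
G+C = 4 + 5 = 9

9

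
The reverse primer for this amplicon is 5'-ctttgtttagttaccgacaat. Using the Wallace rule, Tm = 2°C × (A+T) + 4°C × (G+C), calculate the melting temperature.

56°C

C=4, T=9, G=3, A=5
AT pairs contribute 14, GC pairs contribute 7.
Tm = 2×14 + 4×7 = 56°C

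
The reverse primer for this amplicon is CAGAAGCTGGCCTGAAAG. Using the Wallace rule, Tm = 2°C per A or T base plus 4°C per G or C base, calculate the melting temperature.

Scanning the sequence gives C=4, G=6, A=6, T=2.
AT pairs contribute 8, GC pairs contribute 10.
Tm = 4·10 + 2·8 = 40 + 16 = 56°C

56°C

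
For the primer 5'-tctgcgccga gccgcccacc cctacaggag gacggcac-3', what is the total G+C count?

Counting bases: C=17, G=11, A=7, T=3
Total G or C: 11 + 17 = 28

28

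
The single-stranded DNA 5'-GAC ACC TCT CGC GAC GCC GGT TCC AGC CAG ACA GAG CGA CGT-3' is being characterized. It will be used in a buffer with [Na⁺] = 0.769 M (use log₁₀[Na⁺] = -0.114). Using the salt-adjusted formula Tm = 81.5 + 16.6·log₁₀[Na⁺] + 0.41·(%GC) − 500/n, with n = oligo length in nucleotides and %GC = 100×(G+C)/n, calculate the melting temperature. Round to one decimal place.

95.0°C

Length n = 42. Scanning the sequence gives A=9, C=16, G=12, T=5.
G+C = 28, so %GC = 28/42 × 100 = 66.667%
Salt term: 16.6 × (-0.114) = -1.892
GC term: 0.41 × 66.667 = 27.333; length term: −500/42 = −11.905
Tm = 81.5 + (-1.892) + 27.333 − 11.905 = 95.036 → 95.0°C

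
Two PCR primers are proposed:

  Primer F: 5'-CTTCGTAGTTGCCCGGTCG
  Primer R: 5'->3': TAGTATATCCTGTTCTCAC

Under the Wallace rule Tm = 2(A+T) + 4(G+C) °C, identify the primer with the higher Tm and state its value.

Primer F, 62°C

Primer F: A+T=7, G+C=12 → Tm = 2(7)+4(12) = 62°C
Primer R: A+T=12, G+C=7 → Tm = 2(12)+4(7) = 52°C
62°C vs 52°C → primer F is higher.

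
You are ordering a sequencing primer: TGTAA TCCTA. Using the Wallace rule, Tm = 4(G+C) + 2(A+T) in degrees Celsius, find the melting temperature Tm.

26°C

Counting bases: A=3, G=1, C=2, T=4
AT pairs contribute 7, GC pairs contribute 3.
Tm = 2×7 + 4×3 = 26°C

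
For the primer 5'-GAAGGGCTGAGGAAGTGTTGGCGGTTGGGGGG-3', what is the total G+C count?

Scanning the sequence gives C=2, G=19, A=5, T=6.
G+C = 19 + 2 = 21

21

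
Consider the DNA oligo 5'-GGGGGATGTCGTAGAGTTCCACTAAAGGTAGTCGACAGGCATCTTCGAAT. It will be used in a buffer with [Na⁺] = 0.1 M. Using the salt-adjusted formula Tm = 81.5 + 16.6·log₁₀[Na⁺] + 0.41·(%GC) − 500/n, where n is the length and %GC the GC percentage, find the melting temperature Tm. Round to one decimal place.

75.4°C

Length n = 50. Base counts: G=16, T=12, C=9, A=13
G+C = 25, so %GC = 25/50 × 100 = 50%
Salt term: 16.6 × (-1) = -16.6
GC term: 0.41 × 50 = 20.5; length term: −500/50 = −10
Tm = 81.5 + (-16.6) + 20.5 − 10 = 75.4 → 75.4°C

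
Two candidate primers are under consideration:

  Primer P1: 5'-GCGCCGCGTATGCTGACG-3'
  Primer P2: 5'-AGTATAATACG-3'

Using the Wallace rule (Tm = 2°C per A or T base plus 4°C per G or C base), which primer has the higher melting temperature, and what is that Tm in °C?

Primer P1: A+T=5, G+C=13 → Tm = 2(5)+4(13) = 62°C
Primer P2: A+T=8, G+C=3 → Tm = 2(8)+4(3) = 28°C
62°C vs 28°C → primer P1 is higher.

Primer P1, 62°C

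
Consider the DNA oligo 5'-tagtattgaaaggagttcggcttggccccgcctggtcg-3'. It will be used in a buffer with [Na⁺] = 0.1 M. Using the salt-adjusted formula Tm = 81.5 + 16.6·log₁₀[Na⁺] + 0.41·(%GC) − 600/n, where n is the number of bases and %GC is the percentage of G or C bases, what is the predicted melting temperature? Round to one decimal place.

Length n = 38. Scanning the sequence gives C=9, T=10, A=6, G=13.
G+C = 22, so %GC = 22/38 × 100 = 57.895%
Salt term: 16.6 × (-1) = -16.6
GC term: 0.41 × 57.895 = 23.737; length term: −600/38 = −15.789
Tm = 81.5 + (-16.6) + 23.737 − 15.789 = 72.848 → 72.8°C

72.8°C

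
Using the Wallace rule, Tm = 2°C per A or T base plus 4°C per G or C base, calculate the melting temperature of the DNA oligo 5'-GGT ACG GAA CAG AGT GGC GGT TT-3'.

72°C

Counting bases: T=5, C=3, A=5, G=10
So N_AT = 10 and N_GC = 13.
Tm = 2(10) + 4(13) = 20 + 52 = 72°C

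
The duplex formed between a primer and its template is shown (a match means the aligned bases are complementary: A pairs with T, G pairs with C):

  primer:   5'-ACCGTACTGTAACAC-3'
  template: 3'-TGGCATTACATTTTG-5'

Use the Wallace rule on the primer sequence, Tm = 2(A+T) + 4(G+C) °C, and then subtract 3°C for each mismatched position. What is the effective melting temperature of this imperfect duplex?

Primer base counts: A=5, T=3, G=2, C=5 → A+T=8, G+C=7
Perfect-match Tm = 2(8) + 4(7) = 16 + 28 = 44°C
Mismatches (positions where the bases are not complementary): 2 (at positions 7, 13)
Effective Tm = 44 − 2×3 = 44 − 6 = 38°C

38°C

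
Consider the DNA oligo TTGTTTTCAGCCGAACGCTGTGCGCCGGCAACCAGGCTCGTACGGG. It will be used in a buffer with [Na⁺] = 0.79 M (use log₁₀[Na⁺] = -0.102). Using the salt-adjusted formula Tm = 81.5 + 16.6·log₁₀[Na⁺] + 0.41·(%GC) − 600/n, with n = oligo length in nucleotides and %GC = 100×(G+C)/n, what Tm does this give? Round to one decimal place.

92.6°C

Length n = 46. Base counts: G=15, A=7, T=10, C=14
G+C = 29, so %GC = 29/46 × 100 = 63.043%
Salt term: 16.6 × (-0.102) = -1.693
GC term: 0.41 × 63.043 = 25.848; length term: −600/46 = −13.043
Tm = 81.5 + (-1.693) + 25.848 − 13.043 = 92.612 → 92.6°C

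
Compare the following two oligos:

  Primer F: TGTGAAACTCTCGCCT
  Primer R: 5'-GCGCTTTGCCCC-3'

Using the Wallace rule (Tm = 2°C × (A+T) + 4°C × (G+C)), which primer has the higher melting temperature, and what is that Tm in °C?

Primer F: A+T=8, G+C=8 → Tm = 2(8)+4(8) = 48°C
Primer R: A+T=3, G+C=9 → Tm = 2(3)+4(9) = 42°C
48°C vs 42°C → primer F is higher.

Primer F, 48°C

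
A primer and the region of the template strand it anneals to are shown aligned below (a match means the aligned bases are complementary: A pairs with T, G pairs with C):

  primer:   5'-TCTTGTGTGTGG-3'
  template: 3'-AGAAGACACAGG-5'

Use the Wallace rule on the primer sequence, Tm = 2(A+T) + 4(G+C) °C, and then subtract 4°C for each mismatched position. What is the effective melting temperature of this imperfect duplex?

24°C

Primer base counts: A=0, T=6, G=5, C=1 → A+T=6, G+C=6
Perfect-match Tm = 2(6) + 4(6) = 12 + 24 = 36°C
Mismatches (positions where the bases are not complementary): 3 (at positions 5, 11, 12)
Effective Tm = 36 − 3×4 = 36 − 12 = 24°C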